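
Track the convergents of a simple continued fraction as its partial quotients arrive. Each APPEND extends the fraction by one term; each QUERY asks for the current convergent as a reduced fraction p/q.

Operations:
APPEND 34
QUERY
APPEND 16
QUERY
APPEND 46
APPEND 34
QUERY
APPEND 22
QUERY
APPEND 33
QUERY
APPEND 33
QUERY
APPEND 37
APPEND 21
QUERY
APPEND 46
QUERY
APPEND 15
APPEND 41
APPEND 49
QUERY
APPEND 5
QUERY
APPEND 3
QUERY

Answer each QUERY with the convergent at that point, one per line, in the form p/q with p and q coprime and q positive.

APPEND 34: p_0 = 34·1 + 0 = 34, q_0 = 34·0 + 1 = 1 → 34/1
APPEND 16: p_1 = 16·34 + 1 = 545, q_1 = 16·1 + 0 = 16 → 545/16
APPEND 46: p_2 = 46·545 + 34 = 25104, q_2 = 46·16 + 1 = 737 → 25104/737
APPEND 34: p_3 = 34·25104 + 545 = 854081, q_3 = 34·737 + 16 = 25074 → 854081/25074
APPEND 22: p_4 = 22·854081 + 25104 = 18814886, q_4 = 22·25074 + 737 = 552365 → 18814886/552365
APPEND 33: p_5 = 33·18814886 + 854081 = 621745319, q_5 = 33·552365 + 25074 = 18253119 → 621745319/18253119
APPEND 33: p_6 = 33·621745319 + 18814886 = 20536410413, q_6 = 33·18253119 + 552365 = 602905292 → 20536410413/602905292
APPEND 37: p_7 = 37·20536410413 + 621745319 = 760468930600, q_7 = 37·602905292 + 18253119 = 22325748923 → 760468930600/22325748923
APPEND 21: p_8 = 21·760468930600 + 20536410413 = 15990383953013, q_8 = 21·22325748923 + 602905292 = 469443632675 → 15990383953013/469443632675
APPEND 46: p_9 = 46·15990383953013 + 760468930600 = 736318130769198, q_9 = 46·469443632675 + 22325748923 = 21616732851973 → 736318130769198/21616732851973
APPEND 15: p_10 = 15·736318130769198 + 15990383953013 = 11060762345490983, q_10 = 15·21616732851973 + 469443632675 = 324720436412270 → 11060762345490983/324720436412270
APPEND 41: p_11 = 41·11060762345490983 + 736318130769198 = 454227574295899501, q_11 = 41·324720436412270 + 21616732851973 = 13335154625755043 → 454227574295899501/13335154625755043
APPEND 49: p_12 = 49·454227574295899501 + 11060762345490983 = 22268211902844566532, q_12 = 49·13335154625755043 + 324720436412270 = 653747297098409377 → 22268211902844566532/653747297098409377
APPEND 5: p_13 = 5·22268211902844566532 + 454227574295899501 = 111795287088518732161, q_13 = 5·653747297098409377 + 13335154625755043 = 3282071640117801928 → 111795287088518732161/3282071640117801928
APPEND 3: p_14 = 3·111795287088518732161 + 22268211902844566532 = 357654073168400763015, q_14 = 3·3282071640117801928 + 653747297098409377 = 10499962217451815161 → 357654073168400763015/10499962217451815161

34/1
545/16
854081/25074
18814886/552365
621745319/18253119
20536410413/602905292
15990383953013/469443632675
736318130769198/21616732851973
22268211902844566532/653747297098409377
111795287088518732161/3282071640117801928
357654073168400763015/10499962217451815161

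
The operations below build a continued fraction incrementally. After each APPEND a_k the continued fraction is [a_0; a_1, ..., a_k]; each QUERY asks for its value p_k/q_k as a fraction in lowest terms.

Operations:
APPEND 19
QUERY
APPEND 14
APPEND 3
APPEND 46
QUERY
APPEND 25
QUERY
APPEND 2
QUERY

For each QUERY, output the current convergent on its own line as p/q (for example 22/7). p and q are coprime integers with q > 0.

APPEND 19: p_0 = 19·1 + 0 = 19, q_0 = 19·0 + 1 = 1 → 19/1
APPEND 14: p_1 = 14·19 + 1 = 267, q_1 = 14·1 + 0 = 14 → 267/14
APPEND 3: p_2 = 3·267 + 19 = 820, q_2 = 3·14 + 1 = 43 → 820/43
APPEND 46: p_3 = 46·820 + 267 = 37987, q_3 = 46·43 + 14 = 1992 → 37987/1992
APPEND 25: p_4 = 25·37987 + 820 = 950495, q_4 = 25·1992 + 43 = 49843 → 950495/49843
APPEND 2: p_5 = 2·950495 + 37987 = 1938977, q_5 = 2·49843 + 1992 = 101678 → 1938977/101678

19/1
37987/1992
950495/49843
1938977/101678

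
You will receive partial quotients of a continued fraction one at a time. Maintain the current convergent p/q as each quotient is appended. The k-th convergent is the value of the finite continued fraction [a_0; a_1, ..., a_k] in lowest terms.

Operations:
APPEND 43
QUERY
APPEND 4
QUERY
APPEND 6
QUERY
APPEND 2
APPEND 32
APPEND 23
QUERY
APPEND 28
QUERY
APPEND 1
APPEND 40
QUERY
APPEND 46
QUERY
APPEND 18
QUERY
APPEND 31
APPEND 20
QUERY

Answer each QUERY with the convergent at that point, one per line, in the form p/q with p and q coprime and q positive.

43/1
173/4
1081/25
1745758/40373
48957025/1132197
2077068345/48034997
95595846653/2210782432
1722802308099/39842118773
1071772150262539/24786171406673

APPEND 43: p_0 = 43·1 + 0 = 43, q_0 = 43·0 + 1 = 1 → 43/1
APPEND 4: p_1 = 4·43 + 1 = 173, q_1 = 4·1 + 0 = 4 → 173/4
APPEND 6: p_2 = 6·173 + 43 = 1081, q_2 = 6·4 + 1 = 25 → 1081/25
APPEND 2: p_3 = 2·1081 + 173 = 2335, q_3 = 2·25 + 4 = 54 → 2335/54
APPEND 32: p_4 = 32·2335 + 1081 = 75801, q_4 = 32·54 + 25 = 1753 → 75801/1753
APPEND 23: p_5 = 23·75801 + 2335 = 1745758, q_5 = 23·1753 + 54 = 40373 → 1745758/40373
APPEND 28: p_6 = 28·1745758 + 75801 = 48957025, q_6 = 28·40373 + 1753 = 1132197 → 48957025/1132197
APPEND 1: p_7 = 1·48957025 + 1745758 = 50702783, q_7 = 1·1132197 + 40373 = 1172570 → 50702783/1172570
APPEND 40: p_8 = 40·50702783 + 48957025 = 2077068345, q_8 = 40·1172570 + 1132197 = 48034997 → 2077068345/48034997
APPEND 46: p_9 = 46·2077068345 + 50702783 = 95595846653, q_9 = 46·48034997 + 1172570 = 2210782432 → 95595846653/2210782432
APPEND 18: p_10 = 18·95595846653 + 2077068345 = 1722802308099, q_10 = 18·2210782432 + 48034997 = 39842118773 → 1722802308099/39842118773
APPEND 31: p_11 = 31·1722802308099 + 95595846653 = 53502467397722, q_11 = 31·39842118773 + 2210782432 = 1237316464395 → 53502467397722/1237316464395
APPEND 20: p_12 = 20·53502467397722 + 1722802308099 = 1071772150262539, q_12 = 20·1237316464395 + 39842118773 = 24786171406673 → 1071772150262539/24786171406673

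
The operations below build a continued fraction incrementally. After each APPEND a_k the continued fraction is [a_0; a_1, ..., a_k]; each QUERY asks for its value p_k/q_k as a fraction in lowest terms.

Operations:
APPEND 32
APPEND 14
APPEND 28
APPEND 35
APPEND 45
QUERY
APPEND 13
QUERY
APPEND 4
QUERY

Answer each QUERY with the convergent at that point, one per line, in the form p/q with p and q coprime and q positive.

APPEND 32: p_0 = 32·1 + 0 = 32, q_0 = 32·0 + 1 = 1 → 32/1
APPEND 14: p_1 = 14·32 + 1 = 449, q_1 = 14·1 + 0 = 14 → 449/14
APPEND 28: p_2 = 28·449 + 32 = 12604, q_2 = 28·14 + 1 = 393 → 12604/393
APPEND 35: p_3 = 35·12604 + 449 = 441589, q_3 = 35·393 + 14 = 13769 → 441589/13769
APPEND 45: p_4 = 45·441589 + 12604 = 19884109, q_4 = 45·13769 + 393 = 619998 → 19884109/619998
APPEND 13: p_5 = 13·19884109 + 441589 = 258935006, q_5 = 13·619998 + 13769 = 8073743 → 258935006/8073743
APPEND 4: p_6 = 4·258935006 + 19884109 = 1055624133, q_6 = 4·8073743 + 619998 = 32914970 → 1055624133/32914970

19884109/619998
258935006/8073743
1055624133/32914970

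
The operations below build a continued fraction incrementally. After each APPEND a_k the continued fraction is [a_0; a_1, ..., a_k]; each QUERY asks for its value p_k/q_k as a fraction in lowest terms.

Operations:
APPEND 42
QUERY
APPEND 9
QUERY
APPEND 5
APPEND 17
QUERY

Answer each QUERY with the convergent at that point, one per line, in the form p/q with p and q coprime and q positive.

42/1
379/9
33308/791

APPEND 42: p_0 = 42·1 + 0 = 42, q_0 = 42·0 + 1 = 1 → 42/1
APPEND 9: p_1 = 9·42 + 1 = 379, q_1 = 9·1 + 0 = 9 → 379/9
APPEND 5: p_2 = 5·379 + 42 = 1937, q_2 = 5·9 + 1 = 46 → 1937/46
APPEND 17: p_3 = 17·1937 + 379 = 33308, q_3 = 17·46 + 9 = 791 → 33308/791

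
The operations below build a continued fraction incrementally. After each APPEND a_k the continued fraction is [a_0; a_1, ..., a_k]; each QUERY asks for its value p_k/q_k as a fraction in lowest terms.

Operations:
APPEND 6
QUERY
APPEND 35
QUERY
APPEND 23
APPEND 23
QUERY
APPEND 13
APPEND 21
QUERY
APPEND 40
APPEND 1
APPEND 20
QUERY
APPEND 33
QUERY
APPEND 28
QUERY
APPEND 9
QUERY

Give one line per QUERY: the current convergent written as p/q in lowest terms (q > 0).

6/1
211/35
111968/18573
30781271/5105928
26502562363/4396185435
875848050533/145283704658
24550247977287/4072339915859
221828079846116/36796342947389

APPEND 6: p_0 = 6·1 + 0 = 6, q_0 = 6·0 + 1 = 1 → 6/1
APPEND 35: p_1 = 35·6 + 1 = 211, q_1 = 35·1 + 0 = 35 → 211/35
APPEND 23: p_2 = 23·211 + 6 = 4859, q_2 = 23·35 + 1 = 806 → 4859/806
APPEND 23: p_3 = 23·4859 + 211 = 111968, q_3 = 23·806 + 35 = 18573 → 111968/18573
APPEND 13: p_4 = 13·111968 + 4859 = 1460443, q_4 = 13·18573 + 806 = 242255 → 1460443/242255
APPEND 21: p_5 = 21·1460443 + 111968 = 30781271, q_5 = 21·242255 + 18573 = 5105928 → 30781271/5105928
APPEND 40: p_6 = 40·30781271 + 1460443 = 1232711283, q_6 = 40·5105928 + 242255 = 204479375 → 1232711283/204479375
APPEND 1: p_7 = 1·1232711283 + 30781271 = 1263492554, q_7 = 1·204479375 + 5105928 = 209585303 → 1263492554/209585303
APPEND 20: p_8 = 20·1263492554 + 1232711283 = 26502562363, q_8 = 20·209585303 + 204479375 = 4396185435 → 26502562363/4396185435
APPEND 33: p_9 = 33·26502562363 + 1263492554 = 875848050533, q_9 = 33·4396185435 + 209585303 = 145283704658 → 875848050533/145283704658
APPEND 28: p_10 = 28·875848050533 + 26502562363 = 24550247977287, q_10 = 28·145283704658 + 4396185435 = 4072339915859 → 24550247977287/4072339915859
APPEND 9: p_11 = 9·24550247977287 + 875848050533 = 221828079846116, q_11 = 9·4072339915859 + 145283704658 = 36796342947389 → 221828079846116/36796342947389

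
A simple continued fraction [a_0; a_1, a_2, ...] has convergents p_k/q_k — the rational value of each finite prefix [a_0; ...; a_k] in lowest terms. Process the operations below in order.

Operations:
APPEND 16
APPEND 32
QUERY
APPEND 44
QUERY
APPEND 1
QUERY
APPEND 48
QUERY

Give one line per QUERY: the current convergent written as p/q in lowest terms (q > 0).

513/32
22588/1409
23101/1441
1131436/70577

APPEND 16: p_0 = 16·1 + 0 = 16, q_0 = 16·0 + 1 = 1 → 16/1
APPEND 32: p_1 = 32·16 + 1 = 513, q_1 = 32·1 + 0 = 32 → 513/32
APPEND 44: p_2 = 44·513 + 16 = 22588, q_2 = 44·32 + 1 = 1409 → 22588/1409
APPEND 1: p_3 = 1·22588 + 513 = 23101, q_3 = 1·1409 + 32 = 1441 → 23101/1441
APPEND 48: p_4 = 48·23101 + 22588 = 1131436, q_4 = 48·1441 + 1409 = 70577 → 1131436/70577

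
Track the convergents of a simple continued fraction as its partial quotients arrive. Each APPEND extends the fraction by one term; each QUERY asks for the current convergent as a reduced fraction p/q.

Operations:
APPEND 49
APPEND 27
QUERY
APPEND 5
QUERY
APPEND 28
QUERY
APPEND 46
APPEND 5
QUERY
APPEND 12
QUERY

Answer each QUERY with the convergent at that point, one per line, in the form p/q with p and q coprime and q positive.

1324/27
6669/136
188056/3835
43474281/886565
530348617/10815326

APPEND 49: p_0 = 49·1 + 0 = 49, q_0 = 49·0 + 1 = 1 → 49/1
APPEND 27: p_1 = 27·49 + 1 = 1324, q_1 = 27·1 + 0 = 27 → 1324/27
APPEND 5: p_2 = 5·1324 + 49 = 6669, q_2 = 5·27 + 1 = 136 → 6669/136
APPEND 28: p_3 = 28·6669 + 1324 = 188056, q_3 = 28·136 + 27 = 3835 → 188056/3835
APPEND 46: p_4 = 46·188056 + 6669 = 8657245, q_4 = 46·3835 + 136 = 176546 → 8657245/176546
APPEND 5: p_5 = 5·8657245 + 188056 = 43474281, q_5 = 5·176546 + 3835 = 886565 → 43474281/886565
APPEND 12: p_6 = 12·43474281 + 8657245 = 530348617, q_6 = 12·886565 + 176546 = 10815326 → 530348617/10815326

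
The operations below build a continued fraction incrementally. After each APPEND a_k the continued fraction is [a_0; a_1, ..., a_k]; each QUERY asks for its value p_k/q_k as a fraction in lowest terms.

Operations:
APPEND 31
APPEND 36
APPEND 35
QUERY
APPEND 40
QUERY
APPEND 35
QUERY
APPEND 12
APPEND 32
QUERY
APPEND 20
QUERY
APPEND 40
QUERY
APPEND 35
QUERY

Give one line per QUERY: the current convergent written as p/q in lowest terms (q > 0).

39126/1261
1566157/50476
54854621/1767921
21169146109/682264817
424042743789/13666561868
16982878897669/547344739537
594824804162204/19170732445663

APPEND 31: p_0 = 31·1 + 0 = 31, q_0 = 31·0 + 1 = 1 → 31/1
APPEND 36: p_1 = 36·31 + 1 = 1117, q_1 = 36·1 + 0 = 36 → 1117/36
APPEND 35: p_2 = 35·1117 + 31 = 39126, q_2 = 35·36 + 1 = 1261 → 39126/1261
APPEND 40: p_3 = 40·39126 + 1117 = 1566157, q_3 = 40·1261 + 36 = 50476 → 1566157/50476
APPEND 35: p_4 = 35·1566157 + 39126 = 54854621, q_4 = 35·50476 + 1261 = 1767921 → 54854621/1767921
APPEND 12: p_5 = 12·54854621 + 1566157 = 659821609, q_5 = 12·1767921 + 50476 = 21265528 → 659821609/21265528
APPEND 32: p_6 = 32·659821609 + 54854621 = 21169146109, q_6 = 32·21265528 + 1767921 = 682264817 → 21169146109/682264817
APPEND 20: p_7 = 20·21169146109 + 659821609 = 424042743789, q_7 = 20·682264817 + 21265528 = 13666561868 → 424042743789/13666561868
APPEND 40: p_8 = 40·424042743789 + 21169146109 = 16982878897669, q_8 = 40·13666561868 + 682264817 = 547344739537 → 16982878897669/547344739537
APPEND 35: p_9 = 35·16982878897669 + 424042743789 = 594824804162204, q_9 = 35·547344739537 + 13666561868 = 19170732445663 → 594824804162204/19170732445663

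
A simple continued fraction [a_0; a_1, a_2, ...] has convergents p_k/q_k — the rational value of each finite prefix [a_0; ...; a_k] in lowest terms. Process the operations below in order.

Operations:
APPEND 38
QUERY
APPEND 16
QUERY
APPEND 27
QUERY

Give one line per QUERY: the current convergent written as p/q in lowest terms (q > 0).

APPEND 38: p_0 = 38·1 + 0 = 38, q_0 = 38·0 + 1 = 1 → 38/1
APPEND 16: p_1 = 16·38 + 1 = 609, q_1 = 16·1 + 0 = 16 → 609/16
APPEND 27: p_2 = 27·609 + 38 = 16481, q_2 = 27·16 + 1 = 433 → 16481/433

38/1
609/16
16481/433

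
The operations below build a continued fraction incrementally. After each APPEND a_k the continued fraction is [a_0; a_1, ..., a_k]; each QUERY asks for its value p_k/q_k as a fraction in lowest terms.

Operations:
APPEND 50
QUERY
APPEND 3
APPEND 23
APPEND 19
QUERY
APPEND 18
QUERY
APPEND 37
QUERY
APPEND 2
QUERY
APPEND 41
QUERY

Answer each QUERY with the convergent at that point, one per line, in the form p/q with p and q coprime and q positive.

APPEND 50: p_0 = 50·1 + 0 = 50, q_0 = 50·0 + 1 = 1 → 50/1
APPEND 3: p_1 = 3·50 + 1 = 151, q_1 = 3·1 + 0 = 3 → 151/3
APPEND 23: p_2 = 23·151 + 50 = 3523, q_2 = 23·3 + 1 = 70 → 3523/70
APPEND 19: p_3 = 19·3523 + 151 = 67088, q_3 = 19·70 + 3 = 1333 → 67088/1333
APPEND 18: p_4 = 18·67088 + 3523 = 1211107, q_4 = 18·1333 + 70 = 24064 → 1211107/24064
APPEND 37: p_5 = 37·1211107 + 67088 = 44878047, q_5 = 37·24064 + 1333 = 891701 → 44878047/891701
APPEND 2: p_6 = 2·44878047 + 1211107 = 90967201, q_6 = 2·891701 + 24064 = 1807466 → 90967201/1807466
APPEND 41: p_7 = 41·90967201 + 44878047 = 3774533288, q_7 = 41·1807466 + 891701 = 74997807 → 3774533288/74997807

50/1
67088/1333
1211107/24064
44878047/891701
90967201/1807466
3774533288/74997807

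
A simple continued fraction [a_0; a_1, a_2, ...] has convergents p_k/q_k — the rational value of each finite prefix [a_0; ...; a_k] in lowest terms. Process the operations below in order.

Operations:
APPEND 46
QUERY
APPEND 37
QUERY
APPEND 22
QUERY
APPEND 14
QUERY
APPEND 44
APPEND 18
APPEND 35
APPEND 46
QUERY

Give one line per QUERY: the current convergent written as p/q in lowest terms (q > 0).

46/1
1703/37
37512/815
526871/11447
675245705965/14670645369

APPEND 46: p_0 = 46·1 + 0 = 46, q_0 = 46·0 + 1 = 1 → 46/1
APPEND 37: p_1 = 37·46 + 1 = 1703, q_1 = 37·1 + 0 = 37 → 1703/37
APPEND 22: p_2 = 22·1703 + 46 = 37512, q_2 = 22·37 + 1 = 815 → 37512/815
APPEND 14: p_3 = 14·37512 + 1703 = 526871, q_3 = 14·815 + 37 = 11447 → 526871/11447
APPEND 44: p_4 = 44·526871 + 37512 = 23219836, q_4 = 44·11447 + 815 = 504483 → 23219836/504483
APPEND 18: p_5 = 18·23219836 + 526871 = 418483919, q_5 = 18·504483 + 11447 = 9092141 → 418483919/9092141
APPEND 35: p_6 = 35·418483919 + 23219836 = 14670157001, q_6 = 35·9092141 + 504483 = 318729418 → 14670157001/318729418
APPEND 46: p_7 = 46·14670157001 + 418483919 = 675245705965, q_7 = 46·318729418 + 9092141 = 14670645369 → 675245705965/14670645369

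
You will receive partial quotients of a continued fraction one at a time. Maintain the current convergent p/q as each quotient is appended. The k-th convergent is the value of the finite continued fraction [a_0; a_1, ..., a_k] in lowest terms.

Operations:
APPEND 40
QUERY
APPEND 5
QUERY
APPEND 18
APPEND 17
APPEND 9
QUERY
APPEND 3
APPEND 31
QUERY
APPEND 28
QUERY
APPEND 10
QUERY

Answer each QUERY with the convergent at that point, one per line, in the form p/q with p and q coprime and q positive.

40/1
201/5
565141/14059
55057251/1369658
1543360838/38394153
15488665631/385311188

APPEND 40: p_0 = 40·1 + 0 = 40, q_0 = 40·0 + 1 = 1 → 40/1
APPEND 5: p_1 = 5·40 + 1 = 201, q_1 = 5·1 + 0 = 5 → 201/5
APPEND 18: p_2 = 18·201 + 40 = 3658, q_2 = 18·5 + 1 = 91 → 3658/91
APPEND 17: p_3 = 17·3658 + 201 = 62387, q_3 = 17·91 + 5 = 1552 → 62387/1552
APPEND 9: p_4 = 9·62387 + 3658 = 565141, q_4 = 9·1552 + 91 = 14059 → 565141/14059
APPEND 3: p_5 = 3·565141 + 62387 = 1757810, q_5 = 3·14059 + 1552 = 43729 → 1757810/43729
APPEND 31: p_6 = 31·1757810 + 565141 = 55057251, q_6 = 31·43729 + 14059 = 1369658 → 55057251/1369658
APPEND 28: p_7 = 28·55057251 + 1757810 = 1543360838, q_7 = 28·1369658 + 43729 = 38394153 → 1543360838/38394153
APPEND 10: p_8 = 10·1543360838 + 55057251 = 15488665631, q_8 = 10·38394153 + 1369658 = 385311188 → 15488665631/385311188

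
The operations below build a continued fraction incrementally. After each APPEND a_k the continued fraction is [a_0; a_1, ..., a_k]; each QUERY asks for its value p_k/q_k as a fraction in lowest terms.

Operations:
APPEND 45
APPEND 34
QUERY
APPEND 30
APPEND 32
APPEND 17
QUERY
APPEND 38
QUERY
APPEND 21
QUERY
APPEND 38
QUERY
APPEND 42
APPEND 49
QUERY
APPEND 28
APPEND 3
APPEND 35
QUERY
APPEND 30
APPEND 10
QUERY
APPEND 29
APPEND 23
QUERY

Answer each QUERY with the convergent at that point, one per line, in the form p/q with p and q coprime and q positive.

APPEND 45: p_0 = 45·1 + 0 = 45, q_0 = 45·0 + 1 = 1 → 45/1
APPEND 34: p_1 = 34·45 + 1 = 1531, q_1 = 34·1 + 0 = 34 → 1531/34
APPEND 30: p_2 = 30·1531 + 45 = 45975, q_2 = 30·34 + 1 = 1021 → 45975/1021
APPEND 32: p_3 = 32·45975 + 1531 = 1472731, q_3 = 32·1021 + 34 = 32706 → 1472731/32706
APPEND 17: p_4 = 17·1472731 + 45975 = 25082402, q_4 = 17·32706 + 1021 = 557023 → 25082402/557023
APPEND 38: p_5 = 38·25082402 + 1472731 = 954604007, q_5 = 38·557023 + 32706 = 21199580 → 954604007/21199580
APPEND 21: p_6 = 21·954604007 + 25082402 = 20071766549, q_6 = 21·21199580 + 557023 = 445748203 → 20071766549/445748203
APPEND 38: p_7 = 38·20071766549 + 954604007 = 763681732869, q_7 = 38·445748203 + 21199580 = 16959631294 → 763681732869/16959631294
APPEND 42: p_8 = 42·763681732869 + 20071766549 = 32094704547047, q_8 = 42·16959631294 + 445748203 = 712750262551 → 32094704547047/712750262551
APPEND 49: p_9 = 49·32094704547047 + 763681732869 = 1573404204538172, q_9 = 49·712750262551 + 16959631294 = 34941722496293 → 1573404204538172/34941722496293
APPEND 28: p_10 = 28·1573404204538172 + 32094704547047 = 44087412431615863, q_10 = 28·34941722496293 + 712750262551 = 979080980158755 → 44087412431615863/979080980158755
APPEND 3: p_11 = 3·44087412431615863 + 1573404204538172 = 133835641499385761, q_11 = 3·979080980158755 + 34941722496293 = 2972184662972558 → 133835641499385761/2972184662972558
APPEND 35: p_12 = 35·133835641499385761 + 44087412431615863 = 4728334864910117498, q_12 = 35·2972184662972558 + 979080980158755 = 105005544184198285 → 4728334864910117498/105005544184198285
APPEND 30: p_13 = 30·4728334864910117498 + 133835641499385761 = 141983881588802910701, q_13 = 30·105005544184198285 + 2972184662972558 = 3153138510188921108 → 141983881588802910701/3153138510188921108
APPEND 10: p_14 = 10·141983881588802910701 + 4728334864910117498 = 1424567150752939224508, q_14 = 10·3153138510188921108 + 105005544184198285 = 31636390646073409365 → 1424567150752939224508/31636390646073409365
APPEND 29: p_15 = 29·1424567150752939224508 + 141983881588802910701 = 41454431253424040421433, q_15 = 29·31636390646073409365 + 3153138510188921108 = 920608467246317792693 → 41454431253424040421433/920608467246317792693
APPEND 23: p_16 = 23·41454431253424040421433 + 1424567150752939224508 = 954876485979505868917467, q_16 = 23·920608467246317792693 + 31636390646073409365 = 21205631137311382641304 → 954876485979505868917467/21205631137311382641304

1531/34
25082402/557023
954604007/21199580
20071766549/445748203
763681732869/16959631294
1573404204538172/34941722496293
4728334864910117498/105005544184198285
1424567150752939224508/31636390646073409365
954876485979505868917467/21205631137311382641304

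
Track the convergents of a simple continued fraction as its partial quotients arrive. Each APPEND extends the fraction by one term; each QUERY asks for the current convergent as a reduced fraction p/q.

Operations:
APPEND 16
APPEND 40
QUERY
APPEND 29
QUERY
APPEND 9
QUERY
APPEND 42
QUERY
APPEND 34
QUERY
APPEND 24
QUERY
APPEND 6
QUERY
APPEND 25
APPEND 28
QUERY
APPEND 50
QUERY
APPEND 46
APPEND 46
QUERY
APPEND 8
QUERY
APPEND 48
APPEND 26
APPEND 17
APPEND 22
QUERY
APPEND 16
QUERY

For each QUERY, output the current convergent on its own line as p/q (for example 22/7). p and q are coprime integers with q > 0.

641/40
18605/1161
168086/10489
7078217/441699
240827464/15028255
5786937353/361119819
34962451582/2181747169
24670712804866/1539516120401
1234415488470203/77030710819094
2614392441880443587/163144832545560444
20971947318225982900/1308703612578282277
9870430044484197073462064/615940296859870844233155
158374342898478073353996965/9882967544498029616144009

APPEND 16: p_0 = 16·1 + 0 = 16, q_0 = 16·0 + 1 = 1 → 16/1
APPEND 40: p_1 = 40·16 + 1 = 641, q_1 = 40·1 + 0 = 40 → 641/40
APPEND 29: p_2 = 29·641 + 16 = 18605, q_2 = 29·40 + 1 = 1161 → 18605/1161
APPEND 9: p_3 = 9·18605 + 641 = 168086, q_3 = 9·1161 + 40 = 10489 → 168086/10489
APPEND 42: p_4 = 42·168086 + 18605 = 7078217, q_4 = 42·10489 + 1161 = 441699 → 7078217/441699
APPEND 34: p_5 = 34·7078217 + 168086 = 240827464, q_5 = 34·441699 + 10489 = 15028255 → 240827464/15028255
APPEND 24: p_6 = 24·240827464 + 7078217 = 5786937353, q_6 = 24·15028255 + 441699 = 361119819 → 5786937353/361119819
APPEND 6: p_7 = 6·5786937353 + 240827464 = 34962451582, q_7 = 6·361119819 + 15028255 = 2181747169 → 34962451582/2181747169
APPEND 25: p_8 = 25·34962451582 + 5786937353 = 879848226903, q_8 = 25·2181747169 + 361119819 = 54904799044 → 879848226903/54904799044
APPEND 28: p_9 = 28·879848226903 + 34962451582 = 24670712804866, q_9 = 28·54904799044 + 2181747169 = 1539516120401 → 24670712804866/1539516120401
APPEND 50: p_10 = 50·24670712804866 + 879848226903 = 1234415488470203, q_10 = 50·1539516120401 + 54904799044 = 77030710819094 → 1234415488470203/77030710819094
APPEND 46: p_11 = 46·1234415488470203 + 24670712804866 = 56807783182434204, q_11 = 46·77030710819094 + 1539516120401 = 3544952213798725 → 56807783182434204/3544952213798725
APPEND 46: p_12 = 46·56807783182434204 + 1234415488470203 = 2614392441880443587, q_12 = 46·3544952213798725 + 77030710819094 = 163144832545560444 → 2614392441880443587/163144832545560444
APPEND 8: p_13 = 8·2614392441880443587 + 56807783182434204 = 20971947318225982900, q_13 = 8·163144832545560444 + 3544952213798725 = 1308703612578282277 → 20971947318225982900/1308703612578282277
APPEND 48: p_14 = 48·20971947318225982900 + 2614392441880443587 = 1009267863716727622787, q_14 = 48·1308703612578282277 + 163144832545560444 = 62980918236303109740 → 1009267863716727622787/62980918236303109740
APPEND 26: p_15 = 26·1009267863716727622787 + 20971947318225982900 = 26261936403953144175362, q_15 = 26·62980918236303109740 + 1308703612578282277 = 1638812577756459135517 → 26261936403953144175362/1638812577756459135517
APPEND 17: p_16 = 17·26261936403953144175362 + 1009267863716727622787 = 447462186730920178603941, q_16 = 17·1638812577756459135517 + 62980918236303109740 = 27922794740096108413529 → 447462186730920178603941/27922794740096108413529
APPEND 22: p_17 = 22·447462186730920178603941 + 26261936403953144175362 = 9870430044484197073462064, q_17 = 22·27922794740096108413529 + 1638812577756459135517 = 615940296859870844233155 → 9870430044484197073462064/615940296859870844233155
APPEND 16: p_18 = 16·9870430044484197073462064 + 447462186730920178603941 = 158374342898478073353996965, q_18 = 16·615940296859870844233155 + 27922794740096108413529 = 9882967544498029616144009 → 158374342898478073353996965/9882967544498029616144009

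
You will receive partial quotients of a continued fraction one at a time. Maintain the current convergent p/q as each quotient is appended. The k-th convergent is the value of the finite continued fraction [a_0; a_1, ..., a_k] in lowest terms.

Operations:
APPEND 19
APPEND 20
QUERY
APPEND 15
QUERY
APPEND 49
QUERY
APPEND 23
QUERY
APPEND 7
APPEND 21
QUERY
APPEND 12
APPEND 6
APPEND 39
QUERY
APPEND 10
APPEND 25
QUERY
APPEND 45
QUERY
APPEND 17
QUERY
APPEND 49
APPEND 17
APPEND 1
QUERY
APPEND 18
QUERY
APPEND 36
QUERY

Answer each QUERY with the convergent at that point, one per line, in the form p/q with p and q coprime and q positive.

APPEND 19: p_0 = 19·1 + 0 = 19, q_0 = 19·0 + 1 = 1 → 19/1
APPEND 20: p_1 = 20·19 + 1 = 381, q_1 = 20·1 + 0 = 20 → 381/20
APPEND 15: p_2 = 15·381 + 19 = 5734, q_2 = 15·20 + 1 = 301 → 5734/301
APPEND 49: p_3 = 49·5734 + 381 = 281347, q_3 = 49·301 + 20 = 14769 → 281347/14769
APPEND 23: p_4 = 23·281347 + 5734 = 6476715, q_4 = 23·14769 + 301 = 339988 → 6476715/339988
APPEND 7: p_5 = 7·6476715 + 281347 = 45618352, q_5 = 7·339988 + 14769 = 2394685 → 45618352/2394685
APPEND 21: p_6 = 21·45618352 + 6476715 = 964462107, q_6 = 21·2394685 + 339988 = 50628373 → 964462107/50628373
APPEND 12: p_7 = 12·964462107 + 45618352 = 11619163636, q_7 = 12·50628373 + 2394685 = 609935161 → 11619163636/609935161
APPEND 6: p_8 = 6·11619163636 + 964462107 = 70679443923, q_8 = 6·609935161 + 50628373 = 3710239339 → 70679443923/3710239339
APPEND 39: p_9 = 39·70679443923 + 11619163636 = 2768117476633, q_9 = 39·3710239339 + 609935161 = 145309269382 → 2768117476633/145309269382
APPEND 10: p_10 = 10·2768117476633 + 70679443923 = 27751854210253, q_10 = 10·145309269382 + 3710239339 = 1456802933159 → 27751854210253/1456802933159
APPEND 25: p_11 = 25·27751854210253 + 2768117476633 = 696564472732958, q_11 = 25·1456802933159 + 145309269382 = 36565382598357 → 696564472732958/36565382598357
APPEND 45: p_12 = 45·696564472732958 + 27751854210253 = 31373153127193363, q_12 = 45·36565382598357 + 1456802933159 = 1646899019859224 → 31373153127193363/1646899019859224
APPEND 17: p_13 = 17·31373153127193363 + 696564472732958 = 534040167635020129, q_13 = 17·1646899019859224 + 36565382598357 = 28033848720205165 → 534040167635020129/28033848720205165
APPEND 49: p_14 = 49·534040167635020129 + 31373153127193363 = 26199341367243179684, q_14 = 49·28033848720205165 + 1646899019859224 = 1375305486309912309 → 26199341367243179684/1375305486309912309
APPEND 17: p_15 = 17·26199341367243179684 + 534040167635020129 = 445922843410769074757, q_15 = 17·1375305486309912309 + 28033848720205165 = 23408227115988714418 → 445922843410769074757/23408227115988714418
APPEND 1: p_16 = 1·445922843410769074757 + 26199341367243179684 = 472122184778012254441, q_16 = 1·23408227115988714418 + 1375305486309912309 = 24783532602298626727 → 472122184778012254441/24783532602298626727
APPEND 18: p_17 = 18·472122184778012254441 + 445922843410769074757 = 8944122169414989654695, q_17 = 18·24783532602298626727 + 23408227115988714418 = 469511813957363995504 → 8944122169414989654695/469511813957363995504
APPEND 36: p_18 = 36·8944122169414989654695 + 472122184778012254441 = 322460520283717639823461, q_18 = 36·469511813957363995504 + 24783532602298626727 = 16927208835067402464871 → 322460520283717639823461/16927208835067402464871

381/20
5734/301
281347/14769
6476715/339988
964462107/50628373
2768117476633/145309269382
696564472732958/36565382598357
31373153127193363/1646899019859224
534040167635020129/28033848720205165
472122184778012254441/24783532602298626727
8944122169414989654695/469511813957363995504
322460520283717639823461/16927208835067402464871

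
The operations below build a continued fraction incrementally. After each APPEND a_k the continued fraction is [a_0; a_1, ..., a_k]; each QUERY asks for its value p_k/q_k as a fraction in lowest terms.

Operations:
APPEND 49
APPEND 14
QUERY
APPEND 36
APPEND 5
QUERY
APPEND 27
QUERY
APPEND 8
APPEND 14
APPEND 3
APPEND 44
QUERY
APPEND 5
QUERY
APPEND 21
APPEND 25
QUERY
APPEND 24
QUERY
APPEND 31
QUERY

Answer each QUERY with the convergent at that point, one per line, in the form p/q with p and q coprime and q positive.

APPEND 49: p_0 = 49·1 + 0 = 49, q_0 = 49·0 + 1 = 1 → 49/1
APPEND 14: p_1 = 14·49 + 1 = 687, q_1 = 14·1 + 0 = 14 → 687/14
APPEND 36: p_2 = 36·687 + 49 = 24781, q_2 = 36·14 + 1 = 505 → 24781/505
APPEND 5: p_3 = 5·24781 + 687 = 124592, q_3 = 5·505 + 14 = 2539 → 124592/2539
APPEND 27: p_4 = 27·124592 + 24781 = 3388765, q_4 = 27·2539 + 505 = 69058 → 3388765/69058
APPEND 8: p_5 = 8·3388765 + 124592 = 27234712, q_5 = 8·69058 + 2539 = 555003 → 27234712/555003
APPEND 14: p_6 = 14·27234712 + 3388765 = 384674733, q_6 = 14·555003 + 69058 = 7839100 → 384674733/7839100
APPEND 3: p_7 = 3·384674733 + 27234712 = 1181258911, q_7 = 3·7839100 + 555003 = 24072303 → 1181258911/24072303
APPEND 44: p_8 = 44·1181258911 + 384674733 = 52360066817, q_8 = 44·24072303 + 7839100 = 1067020432 → 52360066817/1067020432
APPEND 5: p_9 = 5·52360066817 + 1181258911 = 262981592996, q_9 = 5·1067020432 + 24072303 = 5359174463 → 262981592996/5359174463
APPEND 21: p_10 = 21·262981592996 + 52360066817 = 5574973519733, q_10 = 21·5359174463 + 1067020432 = 113609684155 → 5574973519733/113609684155
APPEND 25: p_11 = 25·5574973519733 + 262981592996 = 139637319586321, q_11 = 25·113609684155 + 5359174463 = 2845601278338 → 139637319586321/2845601278338
APPEND 24: p_12 = 24·139637319586321 + 5574973519733 = 3356870643591437, q_12 = 24·2845601278338 + 113609684155 = 68408040364267 → 3356870643591437/68408040364267
APPEND 31: p_13 = 31·3356870643591437 + 139637319586321 = 104202627270920868, q_13 = 31·68408040364267 + 2845601278338 = 2123494852570615 → 104202627270920868/2123494852570615

687/14
124592/2539
3388765/69058
52360066817/1067020432
262981592996/5359174463
139637319586321/2845601278338
3356870643591437/68408040364267
104202627270920868/2123494852570615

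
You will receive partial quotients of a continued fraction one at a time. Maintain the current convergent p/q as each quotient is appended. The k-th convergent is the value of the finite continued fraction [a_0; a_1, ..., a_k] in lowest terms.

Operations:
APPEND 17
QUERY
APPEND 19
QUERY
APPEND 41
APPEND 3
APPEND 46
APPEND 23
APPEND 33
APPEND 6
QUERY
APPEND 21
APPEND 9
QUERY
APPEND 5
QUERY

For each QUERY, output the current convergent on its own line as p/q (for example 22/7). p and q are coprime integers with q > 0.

APPEND 17: p_0 = 17·1 + 0 = 17, q_0 = 17·0 + 1 = 1 → 17/1
APPEND 19: p_1 = 19·17 + 1 = 324, q_1 = 19·1 + 0 = 19 → 324/19
APPEND 41: p_2 = 41·324 + 17 = 13301, q_2 = 41·19 + 1 = 780 → 13301/780
APPEND 3: p_3 = 3·13301 + 324 = 40227, q_3 = 3·780 + 19 = 2359 → 40227/2359
APPEND 46: p_4 = 46·40227 + 13301 = 1863743, q_4 = 46·2359 + 780 = 109294 → 1863743/109294
APPEND 23: p_5 = 23·1863743 + 40227 = 42906316, q_5 = 23·109294 + 2359 = 2516121 → 42906316/2516121
APPEND 33: p_6 = 33·42906316 + 1863743 = 1417772171, q_6 = 33·2516121 + 109294 = 83141287 → 1417772171/83141287
APPEND 6: p_7 = 6·1417772171 + 42906316 = 8549539342, q_7 = 6·83141287 + 2516121 = 501363843 → 8549539342/501363843
APPEND 21: p_8 = 21·8549539342 + 1417772171 = 180958098353, q_8 = 21·501363843 + 83141287 = 10611781990 → 180958098353/10611781990
APPEND 9: p_9 = 9·180958098353 + 8549539342 = 1637172424519, q_9 = 9·10611781990 + 501363843 = 96007401753 → 1637172424519/96007401753
APPEND 5: p_10 = 5·1637172424519 + 180958098353 = 8366820220948, q_10 = 5·96007401753 + 10611781990 = 490648790755 → 8366820220948/490648790755

17/1
324/19
8549539342/501363843
1637172424519/96007401753
8366820220948/490648790755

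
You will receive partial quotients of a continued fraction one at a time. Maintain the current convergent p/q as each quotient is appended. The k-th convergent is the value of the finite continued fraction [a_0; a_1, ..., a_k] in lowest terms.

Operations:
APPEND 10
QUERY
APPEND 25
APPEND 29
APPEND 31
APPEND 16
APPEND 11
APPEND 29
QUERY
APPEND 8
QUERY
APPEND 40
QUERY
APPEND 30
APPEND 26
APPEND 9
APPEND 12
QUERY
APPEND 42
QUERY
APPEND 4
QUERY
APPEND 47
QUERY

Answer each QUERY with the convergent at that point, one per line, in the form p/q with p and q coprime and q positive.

10/1
1167087770/116244439
9376821509/933951485
376239948130/37474303839
32191063359700184/3206298786818581
1354682742454312013/134929299635778878
5450922033176948236/542923497329934093
257548018301770879105/25652333674142681249

APPEND 10: p_0 = 10·1 + 0 = 10, q_0 = 10·0 + 1 = 1 → 10/1
APPEND 25: p_1 = 25·10 + 1 = 251, q_1 = 25·1 + 0 = 25 → 251/25
APPEND 29: p_2 = 29·251 + 10 = 7289, q_2 = 29·25 + 1 = 726 → 7289/726
APPEND 31: p_3 = 31·7289 + 251 = 226210, q_3 = 31·726 + 25 = 22531 → 226210/22531
APPEND 16: p_4 = 16·226210 + 7289 = 3626649, q_4 = 16·22531 + 726 = 361222 → 3626649/361222
APPEND 11: p_5 = 11·3626649 + 226210 = 40119349, q_5 = 11·361222 + 22531 = 3995973 → 40119349/3995973
APPEND 29: p_6 = 29·40119349 + 3626649 = 1167087770, q_6 = 29·3995973 + 361222 = 116244439 → 1167087770/116244439
APPEND 8: p_7 = 8·1167087770 + 40119349 = 9376821509, q_7 = 8·116244439 + 3995973 = 933951485 → 9376821509/933951485
APPEND 40: p_8 = 40·9376821509 + 1167087770 = 376239948130, q_8 = 40·933951485 + 116244439 = 37474303839 → 376239948130/37474303839
APPEND 30: p_9 = 30·376239948130 + 9376821509 = 11296575265409, q_9 = 30·37474303839 + 933951485 = 1125163066655 → 11296575265409/1125163066655
APPEND 26: p_10 = 26·11296575265409 + 376239948130 = 294087196848764, q_10 = 26·1125163066655 + 37474303839 = 29291714036869 → 294087196848764/29291714036869
APPEND 9: p_11 = 9·294087196848764 + 11296575265409 = 2658081346904285, q_11 = 9·29291714036869 + 1125163066655 = 264750589398476 → 2658081346904285/264750589398476
APPEND 12: p_12 = 12·2658081346904285 + 294087196848764 = 32191063359700184, q_12 = 12·264750589398476 + 29291714036869 = 3206298786818581 → 32191063359700184/3206298786818581
APPEND 42: p_13 = 42·32191063359700184 + 2658081346904285 = 1354682742454312013, q_13 = 42·3206298786818581 + 264750589398476 = 134929299635778878 → 1354682742454312013/134929299635778878
APPEND 4: p_14 = 4·1354682742454312013 + 32191063359700184 = 5450922033176948236, q_14 = 4·134929299635778878 + 3206298786818581 = 542923497329934093 → 5450922033176948236/542923497329934093
APPEND 47: p_15 = 47·5450922033176948236 + 1354682742454312013 = 257548018301770879105, q_15 = 47·542923497329934093 + 134929299635778878 = 25652333674142681249 → 257548018301770879105/25652333674142681249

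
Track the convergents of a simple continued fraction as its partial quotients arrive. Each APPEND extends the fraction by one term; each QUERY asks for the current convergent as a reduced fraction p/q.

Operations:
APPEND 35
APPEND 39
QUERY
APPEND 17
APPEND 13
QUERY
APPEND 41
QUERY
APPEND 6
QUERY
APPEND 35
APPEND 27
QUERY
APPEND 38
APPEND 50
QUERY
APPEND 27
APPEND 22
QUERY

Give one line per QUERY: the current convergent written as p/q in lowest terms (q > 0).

1366/39
303707/8671
12475244/356175
75155171/2145721
71433623354/2039468791
135927463307404/3880802992191
80936617320966362/2310784436303941

APPEND 35: p_0 = 35·1 + 0 = 35, q_0 = 35·0 + 1 = 1 → 35/1
APPEND 39: p_1 = 39·35 + 1 = 1366, q_1 = 39·1 + 0 = 39 → 1366/39
APPEND 17: p_2 = 17·1366 + 35 = 23257, q_2 = 17·39 + 1 = 664 → 23257/664
APPEND 13: p_3 = 13·23257 + 1366 = 303707, q_3 = 13·664 + 39 = 8671 → 303707/8671
APPEND 41: p_4 = 41·303707 + 23257 = 12475244, q_4 = 41·8671 + 664 = 356175 → 12475244/356175
APPEND 6: p_5 = 6·12475244 + 303707 = 75155171, q_5 = 6·356175 + 8671 = 2145721 → 75155171/2145721
APPEND 35: p_6 = 35·75155171 + 12475244 = 2642906229, q_6 = 35·2145721 + 356175 = 75456410 → 2642906229/75456410
APPEND 27: p_7 = 27·2642906229 + 75155171 = 71433623354, q_7 = 27·75456410 + 2145721 = 2039468791 → 71433623354/2039468791
APPEND 38: p_8 = 38·71433623354 + 2642906229 = 2717120593681, q_8 = 38·2039468791 + 75456410 = 77575270468 → 2717120593681/77575270468
APPEND 50: p_9 = 50·2717120593681 + 71433623354 = 135927463307404, q_9 = 50·77575270468 + 2039468791 = 3880802992191 → 135927463307404/3880802992191
APPEND 27: p_10 = 27·135927463307404 + 2717120593681 = 3672758629893589, q_10 = 27·3880802992191 + 77575270468 = 104859256059625 → 3672758629893589/104859256059625
APPEND 22: p_11 = 22·3672758629893589 + 135927463307404 = 80936617320966362, q_11 = 22·104859256059625 + 3880802992191 = 2310784436303941 → 80936617320966362/2310784436303941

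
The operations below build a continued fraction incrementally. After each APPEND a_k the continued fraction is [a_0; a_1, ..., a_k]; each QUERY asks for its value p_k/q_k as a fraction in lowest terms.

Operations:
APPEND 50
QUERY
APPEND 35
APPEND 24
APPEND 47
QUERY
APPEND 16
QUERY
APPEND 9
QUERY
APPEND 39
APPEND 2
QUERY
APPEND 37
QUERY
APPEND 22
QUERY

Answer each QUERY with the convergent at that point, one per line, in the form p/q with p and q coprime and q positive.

50/1
1979229/39562
31709738/633833
287366871/5744059
22765402285/455048327
853558902252/17061440233
18801061251829/375806733453

APPEND 50: p_0 = 50·1 + 0 = 50, q_0 = 50·0 + 1 = 1 → 50/1
APPEND 35: p_1 = 35·50 + 1 = 1751, q_1 = 35·1 + 0 = 35 → 1751/35
APPEND 24: p_2 = 24·1751 + 50 = 42074, q_2 = 24·35 + 1 = 841 → 42074/841
APPEND 47: p_3 = 47·42074 + 1751 = 1979229, q_3 = 47·841 + 35 = 39562 → 1979229/39562
APPEND 16: p_4 = 16·1979229 + 42074 = 31709738, q_4 = 16·39562 + 841 = 633833 → 31709738/633833
APPEND 9: p_5 = 9·31709738 + 1979229 = 287366871, q_5 = 9·633833 + 39562 = 5744059 → 287366871/5744059
APPEND 39: p_6 = 39·287366871 + 31709738 = 11239017707, q_6 = 39·5744059 + 633833 = 224652134 → 11239017707/224652134
APPEND 2: p_7 = 2·11239017707 + 287366871 = 22765402285, q_7 = 2·224652134 + 5744059 = 455048327 → 22765402285/455048327
APPEND 37: p_8 = 37·22765402285 + 11239017707 = 853558902252, q_8 = 37·455048327 + 224652134 = 17061440233 → 853558902252/17061440233
APPEND 22: p_9 = 22·853558902252 + 22765402285 = 18801061251829, q_9 = 22·17061440233 + 455048327 = 375806733453 → 18801061251829/375806733453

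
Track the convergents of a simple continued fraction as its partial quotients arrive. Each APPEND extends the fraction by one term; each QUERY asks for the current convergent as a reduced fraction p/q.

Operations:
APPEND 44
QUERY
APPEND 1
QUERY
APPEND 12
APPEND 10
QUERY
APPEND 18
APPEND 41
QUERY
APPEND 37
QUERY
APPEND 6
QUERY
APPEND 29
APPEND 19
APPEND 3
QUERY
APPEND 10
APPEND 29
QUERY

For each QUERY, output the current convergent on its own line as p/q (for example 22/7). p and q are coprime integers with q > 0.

44/1
45/1
5885/131
4372959/97342
161905997/3604025
975808941/21721492
1653628613411/36809747470
496915886234476/11061339975481

APPEND 44: p_0 = 44·1 + 0 = 44, q_0 = 44·0 + 1 = 1 → 44/1
APPEND 1: p_1 = 1·44 + 1 = 45, q_1 = 1·1 + 0 = 1 → 45/1
APPEND 12: p_2 = 12·45 + 44 = 584, q_2 = 12·1 + 1 = 13 → 584/13
APPEND 10: p_3 = 10·584 + 45 = 5885, q_3 = 10·13 + 1 = 131 → 5885/131
APPEND 18: p_4 = 18·5885 + 584 = 106514, q_4 = 18·131 + 13 = 2371 → 106514/2371
APPEND 41: p_5 = 41·106514 + 5885 = 4372959, q_5 = 41·2371 + 131 = 97342 → 4372959/97342
APPEND 37: p_6 = 37·4372959 + 106514 = 161905997, q_6 = 37·97342 + 2371 = 3604025 → 161905997/3604025
APPEND 6: p_7 = 6·161905997 + 4372959 = 975808941, q_7 = 6·3604025 + 97342 = 21721492 → 975808941/21721492
APPEND 29: p_8 = 29·975808941 + 161905997 = 28460365286, q_8 = 29·21721492 + 3604025 = 633527293 → 28460365286/633527293
APPEND 19: p_9 = 19·28460365286 + 975808941 = 541722749375, q_9 = 19·633527293 + 21721492 = 12058740059 → 541722749375/12058740059
APPEND 3: p_10 = 3·541722749375 + 28460365286 = 1653628613411, q_10 = 3·12058740059 + 633527293 = 36809747470 → 1653628613411/36809747470
APPEND 10: p_11 = 10·1653628613411 + 541722749375 = 17078008883485, q_11 = 10·36809747470 + 12058740059 = 380156214759 → 17078008883485/380156214759
APPEND 29: p_12 = 29·17078008883485 + 1653628613411 = 496915886234476, q_12 = 29·380156214759 + 36809747470 = 11061339975481 → 496915886234476/11061339975481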